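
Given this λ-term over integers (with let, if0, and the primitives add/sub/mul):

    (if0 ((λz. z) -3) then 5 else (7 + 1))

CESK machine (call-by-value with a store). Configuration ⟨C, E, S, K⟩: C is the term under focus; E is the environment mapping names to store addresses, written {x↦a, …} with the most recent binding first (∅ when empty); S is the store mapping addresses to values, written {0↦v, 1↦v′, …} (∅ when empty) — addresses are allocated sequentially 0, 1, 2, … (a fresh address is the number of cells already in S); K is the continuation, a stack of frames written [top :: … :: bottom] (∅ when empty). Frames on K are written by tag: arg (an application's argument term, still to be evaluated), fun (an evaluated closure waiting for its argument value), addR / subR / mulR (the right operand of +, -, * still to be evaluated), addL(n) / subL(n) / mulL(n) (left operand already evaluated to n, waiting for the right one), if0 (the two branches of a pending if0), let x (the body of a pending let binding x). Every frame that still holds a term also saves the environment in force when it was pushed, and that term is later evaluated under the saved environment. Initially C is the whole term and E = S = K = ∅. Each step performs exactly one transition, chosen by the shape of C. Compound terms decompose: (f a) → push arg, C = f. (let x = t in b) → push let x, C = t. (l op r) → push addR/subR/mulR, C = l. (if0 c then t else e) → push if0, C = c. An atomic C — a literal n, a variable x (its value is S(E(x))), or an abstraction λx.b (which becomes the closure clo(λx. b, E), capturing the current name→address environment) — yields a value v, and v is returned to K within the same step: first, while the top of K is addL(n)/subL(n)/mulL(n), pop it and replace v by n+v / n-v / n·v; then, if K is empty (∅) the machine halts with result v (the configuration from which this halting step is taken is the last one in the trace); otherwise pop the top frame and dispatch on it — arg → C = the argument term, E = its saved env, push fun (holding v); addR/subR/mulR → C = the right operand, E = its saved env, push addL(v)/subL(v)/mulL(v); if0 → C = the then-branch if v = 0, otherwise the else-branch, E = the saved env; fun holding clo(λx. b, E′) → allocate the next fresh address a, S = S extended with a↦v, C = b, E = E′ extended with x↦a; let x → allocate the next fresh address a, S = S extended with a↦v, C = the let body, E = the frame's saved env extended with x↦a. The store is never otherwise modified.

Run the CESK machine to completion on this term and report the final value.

Answer: 8

Machine steps:
[0] [C=(if0 ((λz. z) -3) then 5 else (7 + 1)) | E=∅ | S=∅ | K=∅]
[1] [C=((λz. z) -3) | E=∅ | S=∅ | K=[if0]]
[2] [C=(λz. z) | E=∅ | S=∅ | K=[arg :: if0]]
[3] [C=-3 | E=∅ | S=∅ | K=[fun :: if0]]
[4] [C=z | E={z↦0} | S={0↦-3} | K=[if0]]
[5] [C=(7 + 1) | E=∅ | S={0↦-3} | K=∅]
[6] [C=7 | E=∅ | S={0↦-3} | K=[addR]]
[7] [C=1 | E=∅ | S={0↦-3} | K=[addL(7)]]
→ final value 8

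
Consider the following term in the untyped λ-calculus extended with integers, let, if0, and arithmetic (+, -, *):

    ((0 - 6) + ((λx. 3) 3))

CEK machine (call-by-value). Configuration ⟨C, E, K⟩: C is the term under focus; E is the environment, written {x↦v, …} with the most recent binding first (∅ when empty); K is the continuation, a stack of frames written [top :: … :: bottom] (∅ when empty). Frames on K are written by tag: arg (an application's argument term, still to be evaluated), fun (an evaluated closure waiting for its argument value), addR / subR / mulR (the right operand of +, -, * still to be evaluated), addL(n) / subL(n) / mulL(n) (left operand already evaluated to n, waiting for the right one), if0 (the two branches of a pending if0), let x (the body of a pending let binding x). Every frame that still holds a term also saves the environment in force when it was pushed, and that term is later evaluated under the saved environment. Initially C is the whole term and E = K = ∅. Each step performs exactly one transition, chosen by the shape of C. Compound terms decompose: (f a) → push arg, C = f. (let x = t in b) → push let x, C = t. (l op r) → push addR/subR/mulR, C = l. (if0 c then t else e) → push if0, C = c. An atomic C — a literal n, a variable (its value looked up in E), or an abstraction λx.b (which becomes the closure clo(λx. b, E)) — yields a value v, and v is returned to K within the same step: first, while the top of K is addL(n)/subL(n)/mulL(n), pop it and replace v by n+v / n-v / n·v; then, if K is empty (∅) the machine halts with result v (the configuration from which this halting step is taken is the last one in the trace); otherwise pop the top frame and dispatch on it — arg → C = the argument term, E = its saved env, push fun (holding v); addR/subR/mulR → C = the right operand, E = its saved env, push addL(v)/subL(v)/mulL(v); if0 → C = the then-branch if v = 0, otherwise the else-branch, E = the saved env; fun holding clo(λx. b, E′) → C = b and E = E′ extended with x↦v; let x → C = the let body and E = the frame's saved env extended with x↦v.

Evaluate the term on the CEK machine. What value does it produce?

Answer: -3

Machine steps:
0. ⟨C=((0 - 6) + ((λx. 3) 3)); E=∅; K=∅⟩
1. ⟨C=(0 - 6); E=∅; K=[addR]⟩
2. ⟨C=0; E=∅; K=[subR :: addR]⟩
3. ⟨C=6; E=∅; K=[subL(0) :: addR]⟩
4. ⟨C=((λx. 3) 3); E=∅; K=[addL(-6)]⟩
5. ⟨C=(λx. 3); E=∅; K=[arg :: addL(-6)]⟩
6. ⟨C=3; E=∅; K=[fun :: addL(-6)]⟩
7. ⟨C=3; E={x↦3}; K=[addL(-6)]⟩
→ final value -3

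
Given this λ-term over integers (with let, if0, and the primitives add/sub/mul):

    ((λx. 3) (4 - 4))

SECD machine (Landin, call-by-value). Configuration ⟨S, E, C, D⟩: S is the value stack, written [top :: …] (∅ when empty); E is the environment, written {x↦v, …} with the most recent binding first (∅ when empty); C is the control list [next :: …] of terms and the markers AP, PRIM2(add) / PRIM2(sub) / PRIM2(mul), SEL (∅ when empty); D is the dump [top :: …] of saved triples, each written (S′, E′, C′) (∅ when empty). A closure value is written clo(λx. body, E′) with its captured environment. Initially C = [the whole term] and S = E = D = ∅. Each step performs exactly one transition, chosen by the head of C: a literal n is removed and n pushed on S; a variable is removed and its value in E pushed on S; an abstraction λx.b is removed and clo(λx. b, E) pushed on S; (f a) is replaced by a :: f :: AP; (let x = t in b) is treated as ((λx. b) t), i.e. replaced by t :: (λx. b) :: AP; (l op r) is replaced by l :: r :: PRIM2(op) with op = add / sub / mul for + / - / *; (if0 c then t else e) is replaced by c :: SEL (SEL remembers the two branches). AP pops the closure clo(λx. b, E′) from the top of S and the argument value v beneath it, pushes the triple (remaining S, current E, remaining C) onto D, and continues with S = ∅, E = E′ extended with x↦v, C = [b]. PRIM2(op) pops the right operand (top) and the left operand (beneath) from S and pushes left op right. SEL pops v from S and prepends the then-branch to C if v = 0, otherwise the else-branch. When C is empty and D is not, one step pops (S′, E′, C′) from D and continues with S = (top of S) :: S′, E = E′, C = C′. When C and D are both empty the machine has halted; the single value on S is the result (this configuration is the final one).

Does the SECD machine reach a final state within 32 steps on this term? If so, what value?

0. ⟨S=∅; E=∅; C=[((λx. 3) (4 - 4))]; D=∅⟩
1. ⟨S=∅; E=∅; C=[(4 - 4) :: (λx. 3) :: AP]; D=∅⟩
2. ⟨S=∅; E=∅; C=[4 :: 4 :: PRIM2(sub) :: (λx. 3) :: AP]; D=∅⟩
3. ⟨S=[4]; E=∅; C=[4 :: PRIM2(sub) :: (λx. 3) :: AP]; D=∅⟩
4. ⟨S=[4 :: 4]; E=∅; C=[PRIM2(sub) :: (λx. 3) :: AP]; D=∅⟩
5. ⟨S=[0]; E=∅; C=[(λx. 3) :: AP]; D=∅⟩
6. ⟨S=[clo(λx. 3, ∅) :: 0]; E=∅; C=[AP]; D=∅⟩
7. ⟨S=∅; E={x↦0}; C=[3]; D=[(∅, ∅, ∅)]⟩
8. ⟨S=[3]; E={x↦0}; C=∅; D=[(∅, ∅, ∅)]⟩
9. ⟨S=[3]; E=∅; C=∅; D=∅⟩
→ final value 3

Answer: 3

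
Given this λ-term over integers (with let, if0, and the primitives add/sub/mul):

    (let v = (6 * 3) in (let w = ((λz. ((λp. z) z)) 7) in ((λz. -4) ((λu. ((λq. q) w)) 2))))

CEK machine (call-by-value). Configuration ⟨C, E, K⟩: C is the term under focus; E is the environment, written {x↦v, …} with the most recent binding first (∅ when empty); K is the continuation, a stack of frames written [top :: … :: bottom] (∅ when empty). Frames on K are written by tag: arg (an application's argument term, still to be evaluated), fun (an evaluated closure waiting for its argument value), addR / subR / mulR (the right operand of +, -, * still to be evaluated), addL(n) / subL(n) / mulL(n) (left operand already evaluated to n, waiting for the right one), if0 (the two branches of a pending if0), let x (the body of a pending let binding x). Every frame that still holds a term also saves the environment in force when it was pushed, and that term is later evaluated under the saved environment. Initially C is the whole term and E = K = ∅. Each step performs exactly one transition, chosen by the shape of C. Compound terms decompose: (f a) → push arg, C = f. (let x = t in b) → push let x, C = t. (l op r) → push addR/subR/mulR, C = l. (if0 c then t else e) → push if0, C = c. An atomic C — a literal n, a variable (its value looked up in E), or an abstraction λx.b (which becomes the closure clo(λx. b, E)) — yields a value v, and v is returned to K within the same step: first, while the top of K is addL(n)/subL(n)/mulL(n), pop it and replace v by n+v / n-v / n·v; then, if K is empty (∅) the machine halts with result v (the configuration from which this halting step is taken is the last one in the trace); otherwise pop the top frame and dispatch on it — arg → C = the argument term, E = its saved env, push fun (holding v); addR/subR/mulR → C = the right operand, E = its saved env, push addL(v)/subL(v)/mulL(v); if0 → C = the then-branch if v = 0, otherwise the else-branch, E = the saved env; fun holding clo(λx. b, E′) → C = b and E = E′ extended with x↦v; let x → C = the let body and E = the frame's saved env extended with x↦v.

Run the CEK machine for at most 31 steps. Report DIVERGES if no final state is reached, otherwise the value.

Answer: -4

Derivation:
step 0: <C=(let v = (6 * 3) in (let w = ((λz. ((λp. z) z)) 7) in ((λz. -4) ((λu. ((λq. q) w)) 2)))), E=∅, K=∅>
step 1: <C=(6 * 3), E=∅, K=[let v]>
step 2: <C=6, E=∅, K=[mulR :: let v]>
step 3: <C=3, E=∅, K=[mulL(6) :: let v]>
step 4: <C=(let w = ((λz. ((λp. z) z)) 7) in ((λz. -4) ((λu. ((λq. q) w)) 2))), E={v↦18}, K=∅>
step 5: <C=((λz. ((λp. z) z)) 7), E={v↦18}, K=[let w]>
step 6: <C=(λz. ((λp. z) z)), E={v↦18}, K=[arg :: let w]>
step 7: <C=7, E={v↦18}, K=[fun :: let w]>
step 8: <C=((λp. z) z), E={z↦7, v↦18}, K=[let w]>
step 9: <C=(λp. z), E={z↦7, v↦18}, K=[arg :: let w]>
step 10: <C=z, E={z↦7, v↦18}, K=[fun :: let w]>
step 11: <C=z, E={p↦7, z↦7, v↦18}, K=[let w]>
step 12: <C=((λz. -4) ((λu. ((λq. q) w)) 2)), E={w↦7, v↦18}, K=∅>
step 13: <C=(λz. -4), E={w↦7, v↦18}, K=[arg]>
step 14: <C=((λu. ((λq. q) w)) 2), E={w↦7, v↦18}, K=[fun]>
step 15: <C=(λu. ((λq. q) w)), E={w↦7, v↦18}, K=[arg :: fun]>
step 16: <C=2, E={w↦7, v↦18}, K=[fun :: fun]>
step 17: <C=((λq. q) w), E={u↦2, w↦7, v↦18}, K=[fun]>
step 18: <C=(λq. q), E={u↦2, w↦7, v↦18}, K=[arg :: fun]>
step 19: <C=w, E={u↦2, w↦7, v↦18}, K=[fun :: fun]>
step 20: <C=q, E={q↦7, u↦2, w↦7, v↦18}, K=[fun]>
step 21: <C=-4, E={z↦7, w↦7, v↦18}, K=∅>
→ final value -4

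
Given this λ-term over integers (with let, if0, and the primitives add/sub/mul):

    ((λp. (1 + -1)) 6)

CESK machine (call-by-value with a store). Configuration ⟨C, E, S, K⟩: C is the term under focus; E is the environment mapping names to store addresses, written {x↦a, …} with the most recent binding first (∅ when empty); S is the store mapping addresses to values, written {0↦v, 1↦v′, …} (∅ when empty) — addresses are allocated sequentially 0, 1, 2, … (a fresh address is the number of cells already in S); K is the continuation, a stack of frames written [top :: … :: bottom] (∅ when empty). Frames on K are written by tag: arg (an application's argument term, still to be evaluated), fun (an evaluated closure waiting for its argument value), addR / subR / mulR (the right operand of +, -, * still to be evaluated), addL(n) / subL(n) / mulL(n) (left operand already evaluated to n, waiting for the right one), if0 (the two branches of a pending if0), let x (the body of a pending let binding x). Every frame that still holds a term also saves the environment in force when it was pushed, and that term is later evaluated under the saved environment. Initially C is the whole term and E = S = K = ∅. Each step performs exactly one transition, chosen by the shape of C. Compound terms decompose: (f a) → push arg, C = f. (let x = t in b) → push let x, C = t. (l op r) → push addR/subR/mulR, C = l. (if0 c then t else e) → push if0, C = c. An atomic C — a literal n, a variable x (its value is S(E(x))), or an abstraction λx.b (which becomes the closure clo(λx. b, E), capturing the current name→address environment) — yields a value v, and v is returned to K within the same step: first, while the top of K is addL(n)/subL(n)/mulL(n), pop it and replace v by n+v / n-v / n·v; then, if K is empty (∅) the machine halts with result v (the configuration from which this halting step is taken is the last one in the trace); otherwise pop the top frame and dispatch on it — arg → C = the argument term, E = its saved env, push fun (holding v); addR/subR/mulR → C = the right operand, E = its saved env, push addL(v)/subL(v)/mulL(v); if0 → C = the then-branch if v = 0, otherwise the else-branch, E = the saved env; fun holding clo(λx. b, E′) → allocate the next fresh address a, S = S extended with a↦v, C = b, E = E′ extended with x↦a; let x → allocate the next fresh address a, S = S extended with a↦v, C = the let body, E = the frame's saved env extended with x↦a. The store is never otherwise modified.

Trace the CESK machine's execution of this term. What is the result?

0. ⟨C=((λp. (1 + -1)) 6); E=∅; S=∅; K=∅⟩
1. ⟨C=(λp. (1 + -1)); E=∅; S=∅; K=[arg]⟩
2. ⟨C=6; E=∅; S=∅; K=[fun]⟩
3. ⟨C=(1 + -1); E={p↦0}; S={0↦6}; K=∅⟩
4. ⟨C=1; E={p↦0}; S={0↦6}; K=[addR]⟩
5. ⟨C=-1; E={p↦0}; S={0↦6}; K=[addL(1)]⟩
→ final value 0

Answer: 0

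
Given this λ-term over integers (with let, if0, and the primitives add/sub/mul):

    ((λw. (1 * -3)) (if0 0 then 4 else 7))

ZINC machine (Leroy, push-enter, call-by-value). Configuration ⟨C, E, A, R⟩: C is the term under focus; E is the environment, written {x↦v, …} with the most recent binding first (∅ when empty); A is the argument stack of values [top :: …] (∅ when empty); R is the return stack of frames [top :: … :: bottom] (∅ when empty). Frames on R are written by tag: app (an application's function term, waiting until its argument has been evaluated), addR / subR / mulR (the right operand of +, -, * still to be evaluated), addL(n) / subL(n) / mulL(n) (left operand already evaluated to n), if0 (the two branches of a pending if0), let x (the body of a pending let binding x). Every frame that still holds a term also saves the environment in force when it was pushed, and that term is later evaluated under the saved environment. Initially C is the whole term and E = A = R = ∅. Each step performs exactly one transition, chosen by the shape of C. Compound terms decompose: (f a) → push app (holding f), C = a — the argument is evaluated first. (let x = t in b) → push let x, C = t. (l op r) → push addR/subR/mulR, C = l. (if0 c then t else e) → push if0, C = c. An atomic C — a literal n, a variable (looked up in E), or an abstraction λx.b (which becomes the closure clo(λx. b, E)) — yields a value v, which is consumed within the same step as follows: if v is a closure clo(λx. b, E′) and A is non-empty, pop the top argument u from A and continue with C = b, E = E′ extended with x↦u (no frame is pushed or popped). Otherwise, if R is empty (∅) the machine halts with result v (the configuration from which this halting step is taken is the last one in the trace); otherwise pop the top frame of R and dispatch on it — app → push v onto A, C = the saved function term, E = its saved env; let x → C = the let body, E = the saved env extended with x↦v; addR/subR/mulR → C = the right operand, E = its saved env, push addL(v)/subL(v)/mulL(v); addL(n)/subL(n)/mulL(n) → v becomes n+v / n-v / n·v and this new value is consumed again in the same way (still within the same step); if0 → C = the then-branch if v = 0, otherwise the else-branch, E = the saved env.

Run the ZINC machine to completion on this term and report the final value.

Answer: -3

Derivation:
[0] [C=((λw. (1 * -3)) (if0 0 then 4 else 7)) | E=∅ | A=∅ | R=∅]
[1] [C=(if0 0 then 4 else 7) | E=∅ | A=∅ | R=[app]]
[2] [C=0 | E=∅ | A=∅ | R=[if0 :: app]]
[3] [C=4 | E=∅ | A=∅ | R=[app]]
[4] [C=(λw. (1 * -3)) | E=∅ | A=[4] | R=∅]
[5] [C=(1 * -3) | E={w↦4} | A=∅ | R=∅]
[6] [C=1 | E={w↦4} | A=∅ | R=[mulR]]
[7] [C=-3 | E={w↦4} | A=∅ | R=[mulL(1)]]
→ final value -3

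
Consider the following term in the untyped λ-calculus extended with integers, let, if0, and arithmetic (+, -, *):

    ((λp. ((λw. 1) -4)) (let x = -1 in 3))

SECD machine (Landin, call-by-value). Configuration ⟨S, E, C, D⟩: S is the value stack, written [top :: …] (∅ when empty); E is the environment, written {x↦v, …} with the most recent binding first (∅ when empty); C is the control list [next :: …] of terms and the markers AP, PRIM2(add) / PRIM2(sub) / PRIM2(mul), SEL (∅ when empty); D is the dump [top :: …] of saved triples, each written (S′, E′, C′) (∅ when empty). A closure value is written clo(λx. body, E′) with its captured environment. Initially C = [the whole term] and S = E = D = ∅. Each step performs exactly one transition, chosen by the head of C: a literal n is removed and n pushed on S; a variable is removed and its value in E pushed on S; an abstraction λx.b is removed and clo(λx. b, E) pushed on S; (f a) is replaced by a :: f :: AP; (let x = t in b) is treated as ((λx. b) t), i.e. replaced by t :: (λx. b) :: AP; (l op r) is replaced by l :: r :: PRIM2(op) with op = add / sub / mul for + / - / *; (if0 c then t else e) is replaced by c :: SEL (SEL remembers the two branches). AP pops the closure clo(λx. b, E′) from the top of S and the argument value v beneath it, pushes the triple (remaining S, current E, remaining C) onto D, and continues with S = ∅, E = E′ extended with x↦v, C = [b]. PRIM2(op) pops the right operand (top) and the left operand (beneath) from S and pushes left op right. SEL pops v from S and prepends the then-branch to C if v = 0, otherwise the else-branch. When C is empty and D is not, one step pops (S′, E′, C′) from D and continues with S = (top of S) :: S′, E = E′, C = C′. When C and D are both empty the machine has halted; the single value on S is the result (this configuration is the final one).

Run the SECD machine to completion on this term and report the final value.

Answer: 1

Derivation:
step 0: [S=∅ | E=∅ | C=[((λp. ((λw. 1) -4)) (let x = -1 in 3))] | D=∅]
step 1: [S=∅ | E=∅ | C=[(let x = -1 in 3) :: (λp. ((λw. 1) -4)) :: AP] | D=∅]
step 2: [S=∅ | E=∅ | C=[-1 :: (λx. 3) :: AP :: (λp. ((λw. 1) -4)) :: AP] | D=∅]
step 3: [S=[-1] | E=∅ | C=[(λx. 3) :: AP :: (λp. ((λw. 1) -4)) :: AP] | D=∅]
step 4: [S=[clo(λx. 3, ∅) :: -1] | E=∅ | C=[AP :: (λp. ((λw. 1) -4)) :: AP] | D=∅]
step 5: [S=∅ | E={x↦-1} | C=[3] | D=[(∅, ∅, [(λp. ((λw. 1) -4)) :: AP])]]
step 6: [S=[3] | E={x↦-1} | C=∅ | D=[(∅, ∅, [(λp. ((λw. 1) -4)) :: AP])]]
step 7: [S=[3] | E=∅ | C=[(λp. ((λw. 1) -4)) :: AP] | D=∅]
step 8: [S=[clo(λp. ((λw. 1) -4), ∅) :: 3] | E=∅ | C=[AP] | D=∅]
step 9: [S=∅ | E={p↦3} | C=[((λw. 1) -4)] | D=[(∅, ∅, ∅)]]
step 10: [S=∅ | E={p↦3} | C=[-4 :: (λw. 1) :: AP] | D=[(∅, ∅, ∅)]]
step 11: [S=[-4] | E={p↦3} | C=[(λw. 1) :: AP] | D=[(∅, ∅, ∅)]]
step 12: [S=[clo(λw. 1, {p↦3}) :: -4] | E={p↦3} | C=[AP] | D=[(∅, ∅, ∅)]]
step 13: [S=∅ | E={w↦-4, p↦3} | C=[1] | D=[(∅, {p↦3}, ∅) :: (∅, ∅, ∅)]]
step 14: [S=[1] | E={w↦-4, p↦3} | C=∅ | D=[(∅, {p↦3}, ∅) :: (∅, ∅, ∅)]]
step 15: [S=[1] | E={p↦3} | C=∅ | D=[(∅, ∅, ∅)]]
step 16: [S=[1] | E=∅ | C=∅ | D=∅]
→ final value 1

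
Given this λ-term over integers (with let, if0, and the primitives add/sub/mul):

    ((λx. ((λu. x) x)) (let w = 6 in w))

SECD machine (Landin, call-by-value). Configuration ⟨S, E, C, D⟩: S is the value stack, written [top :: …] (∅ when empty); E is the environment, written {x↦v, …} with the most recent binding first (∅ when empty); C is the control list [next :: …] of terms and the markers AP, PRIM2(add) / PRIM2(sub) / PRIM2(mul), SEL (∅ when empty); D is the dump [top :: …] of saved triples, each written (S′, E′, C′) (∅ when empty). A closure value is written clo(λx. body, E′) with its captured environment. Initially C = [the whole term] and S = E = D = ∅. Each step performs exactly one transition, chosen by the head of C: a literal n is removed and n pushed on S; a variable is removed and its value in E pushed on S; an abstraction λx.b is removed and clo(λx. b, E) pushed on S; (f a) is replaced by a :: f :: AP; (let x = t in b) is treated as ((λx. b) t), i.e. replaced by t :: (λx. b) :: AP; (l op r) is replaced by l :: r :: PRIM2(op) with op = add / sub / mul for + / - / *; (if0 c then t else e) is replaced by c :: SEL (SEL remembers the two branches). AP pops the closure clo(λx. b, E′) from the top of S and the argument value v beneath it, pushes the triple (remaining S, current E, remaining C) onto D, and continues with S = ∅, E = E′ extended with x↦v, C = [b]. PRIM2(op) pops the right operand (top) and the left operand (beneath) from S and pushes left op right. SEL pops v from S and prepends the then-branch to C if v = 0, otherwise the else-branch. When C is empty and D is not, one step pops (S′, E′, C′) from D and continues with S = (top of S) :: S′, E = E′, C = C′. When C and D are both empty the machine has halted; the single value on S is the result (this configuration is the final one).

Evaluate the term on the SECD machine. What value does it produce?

[0] ⟨S=∅; E=∅; C=[((λx. ((λu. x) x)) (let w = 6 in w))]; D=∅⟩
[1] ⟨S=∅; E=∅; C=[(let w = 6 in w) :: (λx. ((λu. x) x)) :: AP]; D=∅⟩
[2] ⟨S=∅; E=∅; C=[6 :: (λw. w) :: AP :: (λx. ((λu. x) x)) :: AP]; D=∅⟩
[3] ⟨S=[6]; E=∅; C=[(λw. w) :: AP :: (λx. ((λu. x) x)) :: AP]; D=∅⟩
[4] ⟨S=[clo(λw. w, ∅) :: 6]; E=∅; C=[AP :: (λx. ((λu. x) x)) :: AP]; D=∅⟩
[5] ⟨S=∅; E={w↦6}; C=[w]; D=[(∅, ∅, [(λx. ((λu. x) x)) :: AP])]⟩
[6] ⟨S=[6]; E={w↦6}; C=∅; D=[(∅, ∅, [(λx. ((λu. x) x)) :: AP])]⟩
[7] ⟨S=[6]; E=∅; C=[(λx. ((λu. x) x)) :: AP]; D=∅⟩
[8] ⟨S=[clo(λx. ((λu. x) x), ∅) :: 6]; E=∅; C=[AP]; D=∅⟩
[9] ⟨S=∅; E={x↦6}; C=[((λu. x) x)]; D=[(∅, ∅, ∅)]⟩
[10] ⟨S=∅; E={x↦6}; C=[x :: (λu. x) :: AP]; D=[(∅, ∅, ∅)]⟩
[11] ⟨S=[6]; E={x↦6}; C=[(λu. x) :: AP]; D=[(∅, ∅, ∅)]⟩
[12] ⟨S=[clo(λu. x, {x↦6}) :: 6]; E={x↦6}; C=[AP]; D=[(∅, ∅, ∅)]⟩
[13] ⟨S=∅; E={u↦6, x↦6}; C=[x]; D=[(∅, {x↦6}, ∅) :: (∅, ∅, ∅)]⟩
[14] ⟨S=[6]; E={u↦6, x↦6}; C=∅; D=[(∅, {x↦6}, ∅) :: (∅, ∅, ∅)]⟩
[15] ⟨S=[6]; E={x↦6}; C=∅; D=[(∅, ∅, ∅)]⟩
[16] ⟨S=[6]; E=∅; C=∅; D=∅⟩
→ final value 6

Answer: 6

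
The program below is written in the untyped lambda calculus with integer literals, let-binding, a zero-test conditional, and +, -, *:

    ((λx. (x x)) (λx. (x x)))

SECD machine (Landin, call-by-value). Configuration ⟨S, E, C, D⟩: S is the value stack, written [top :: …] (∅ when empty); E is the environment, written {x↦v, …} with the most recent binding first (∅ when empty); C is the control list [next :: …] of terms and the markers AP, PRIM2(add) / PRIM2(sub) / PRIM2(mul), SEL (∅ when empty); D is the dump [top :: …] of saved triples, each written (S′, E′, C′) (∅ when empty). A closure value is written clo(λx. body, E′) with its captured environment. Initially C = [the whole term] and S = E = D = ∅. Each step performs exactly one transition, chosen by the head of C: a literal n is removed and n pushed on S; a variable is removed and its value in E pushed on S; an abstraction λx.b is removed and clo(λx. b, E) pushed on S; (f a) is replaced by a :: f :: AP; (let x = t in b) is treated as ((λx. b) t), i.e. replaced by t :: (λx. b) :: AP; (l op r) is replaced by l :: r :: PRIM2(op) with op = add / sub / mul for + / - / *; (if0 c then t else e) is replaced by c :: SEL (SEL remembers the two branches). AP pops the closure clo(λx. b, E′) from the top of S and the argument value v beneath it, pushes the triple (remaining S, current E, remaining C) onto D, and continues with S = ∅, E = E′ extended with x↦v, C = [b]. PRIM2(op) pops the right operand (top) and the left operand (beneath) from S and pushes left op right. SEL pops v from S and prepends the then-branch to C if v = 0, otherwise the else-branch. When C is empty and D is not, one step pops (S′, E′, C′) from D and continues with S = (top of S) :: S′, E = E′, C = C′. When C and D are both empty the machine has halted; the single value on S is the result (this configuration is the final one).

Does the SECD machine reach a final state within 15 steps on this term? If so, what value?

t=0: [S=∅ | E=∅ | C=[((λx. (x x)) (λx. (x x)))] | D=∅]
t=1: [S=∅ | E=∅ | C=[(λx. (x x)) :: (λx. (x x)) :: AP] | D=∅]
t=2: [S=[clo(λx. (x x), ∅)] | E=∅ | C=[(λx. (x x)) :: AP] | D=∅]
t=3: [S=[clo(λx. (x x), ∅) :: clo(λx. (x x), ∅)] | E=∅ | C=[AP] | D=∅]
t=4: [S=∅ | E={x↦clo(λx. (x x), ∅)} | C=[(x x)] | D=[(∅, ∅, ∅)]]
t=5: [S=∅ | E={x↦clo(λx. (x x), ∅)} | C=[x :: x :: AP] | D=[(∅, ∅, ∅)]]
t=6: [S=[clo(λx. (x x), ∅)] | E={x↦clo(λx. (x x), ∅)} | C=[x :: AP] | D=[(∅, ∅, ∅)]]
t=7: [S=[clo(λx. (x x), ∅) :: clo(λx. (x x), ∅)] | E={x↦clo(λx. (x x), ∅)} | C=[AP] | D=[(∅, ∅, ∅)]]
t=8: [S=∅ | E={x↦clo(λx. (x x), ∅)} | C=[(x x)] | D=[(∅, {x↦clo(λx. (x x), ∅)}, ∅) :: (∅, ∅, ∅)]]
t=9: [S=∅ | E={x↦clo(λx. (x x), ∅)} | C=[x :: x :: AP] | D=[(∅, {x↦clo(λx. (x x), ∅)}, ∅) :: (∅, ∅, ∅)]]
t=10: [S=[clo(λx. (x x), ∅)] | E={x↦clo(λx. (x x), ∅)} | C=[x :: AP] | D=[(∅, {x↦clo(λx. (x x), ∅)}, ∅) :: (∅, ∅, ∅)]]
t=11: [S=[clo(λx. (x x), ∅) :: clo(λx. (x x), ∅)] | E={x↦clo(λx. (x x), ∅)} | C=[AP] | D=[(∅, {x↦clo(λx. (x x), ∅)}, ∅) :: (∅, ∅, ∅)]]
t=12: [S=∅ | E={x↦clo(λx. (x x), ∅)} | C=[(x x)] | D=[(∅, {x↦clo(λx. (x x), ∅)}, ∅) :: (∅, {x↦clo(λx. (x x), ∅)}, ∅) :: (∅, ∅, ∅)]]
t=13: [S=∅ | E={x↦clo(λx. (x x), ∅)} | C=[x :: x :: AP] | D=[(∅, {x↦clo(λx. (x x), ∅)}, ∅) :: (∅, {x↦clo(λx. (x x), ∅)}, ∅) :: (∅, ∅, ∅)]]
t=14: [S=[clo(λx. (x x), ∅)] | E={x↦clo(λx. (x x), ∅)} | C=[x :: AP] | D=[(∅, {x↦clo(λx. (x x), ∅)}, ∅) :: (∅, {x↦clo(λx. (x x), ∅)}, ∅) :: (∅, ∅, ∅)]]
t=15: [S=[clo(λx. (x x), ∅) :: clo(λx. (x x), ∅)] | E={x↦clo(λx. (x x), ∅)} | C=[AP] | D=[(∅, {x↦clo(λx. (x x), ∅)}, ∅) :: (∅, {x↦clo(λx. (x x), ∅)}, ∅) :: (∅, ∅, ∅)]]
→ 15 transitions taken and the configuration is still not final: no result within 15 steps

Answer: DIVERGES (no final state within 15 steps)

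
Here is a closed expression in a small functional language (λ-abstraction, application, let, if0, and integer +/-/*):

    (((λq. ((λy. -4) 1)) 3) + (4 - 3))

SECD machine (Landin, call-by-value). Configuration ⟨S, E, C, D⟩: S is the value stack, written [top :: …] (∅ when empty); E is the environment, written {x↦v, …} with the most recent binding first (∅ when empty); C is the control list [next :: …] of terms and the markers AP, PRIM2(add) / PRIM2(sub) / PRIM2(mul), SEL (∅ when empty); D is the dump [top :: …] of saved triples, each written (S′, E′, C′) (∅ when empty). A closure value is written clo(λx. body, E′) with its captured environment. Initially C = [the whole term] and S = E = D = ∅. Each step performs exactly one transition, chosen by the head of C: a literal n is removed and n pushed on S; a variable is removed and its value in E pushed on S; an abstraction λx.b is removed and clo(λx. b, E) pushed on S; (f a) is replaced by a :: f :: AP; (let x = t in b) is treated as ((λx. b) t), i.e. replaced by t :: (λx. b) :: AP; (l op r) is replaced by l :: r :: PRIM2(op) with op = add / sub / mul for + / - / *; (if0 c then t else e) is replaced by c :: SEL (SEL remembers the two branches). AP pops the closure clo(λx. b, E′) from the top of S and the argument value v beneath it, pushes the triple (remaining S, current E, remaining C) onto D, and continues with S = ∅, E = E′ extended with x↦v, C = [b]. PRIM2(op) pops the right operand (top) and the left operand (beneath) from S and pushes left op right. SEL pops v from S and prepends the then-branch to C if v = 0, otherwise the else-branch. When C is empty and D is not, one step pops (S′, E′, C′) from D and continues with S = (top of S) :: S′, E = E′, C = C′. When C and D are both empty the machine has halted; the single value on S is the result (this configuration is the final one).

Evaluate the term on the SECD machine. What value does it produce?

step 0: <S=∅, E=∅, C=[(((λq. ((λy. -4) 1)) 3) + (4 - 3))], D=∅>
step 1: <S=∅, E=∅, C=[((λq. ((λy. -4) 1)) 3) :: (4 - 3) :: PRIM2(add)], D=∅>
step 2: <S=∅, E=∅, C=[3 :: (λq. ((λy. -4) 1)) :: AP :: (4 - 3) :: PRIM2(add)], D=∅>
step 3: <S=[3], E=∅, C=[(λq. ((λy. -4) 1)) :: AP :: (4 - 3) :: PRIM2(add)], D=∅>
step 4: <S=[clo(λq. ((λy. -4) 1), ∅) :: 3], E=∅, C=[AP :: (4 - 3) :: PRIM2(add)], D=∅>
step 5: <S=∅, E={q↦3}, C=[((λy. -4) 1)], D=[(∅, ∅, [(4 - 3) :: PRIM2(add)])]>
step 6: <S=∅, E={q↦3}, C=[1 :: (λy. -4) :: AP], D=[(∅, ∅, [(4 - 3) :: PRIM2(add)])]>
step 7: <S=[1], E={q↦3}, C=[(λy. -4) :: AP], D=[(∅, ∅, [(4 - 3) :: PRIM2(add)])]>
step 8: <S=[clo(λy. -4, {q↦3}) :: 1], E={q↦3}, C=[AP], D=[(∅, ∅, [(4 - 3) :: PRIM2(add)])]>
step 9: <S=∅, E={y↦1, q↦3}, C=[-4], D=[(∅, {q↦3}, ∅) :: (∅, ∅, [(4 - 3) :: PRIM2(add)])]>
step 10: <S=[-4], E={y↦1, q↦3}, C=∅, D=[(∅, {q↦3}, ∅) :: (∅, ∅, [(4 - 3) :: PRIM2(add)])]>
step 11: <S=[-4], E={q↦3}, C=∅, D=[(∅, ∅, [(4 - 3) :: PRIM2(add)])]>
step 12: <S=[-4], E=∅, C=[(4 - 3) :: PRIM2(add)], D=∅>
step 13: <S=[-4], E=∅, C=[4 :: 3 :: PRIM2(sub) :: PRIM2(add)], D=∅>
step 14: <S=[4 :: -4], E=∅, C=[3 :: PRIM2(sub) :: PRIM2(add)], D=∅>
step 15: <S=[3 :: 4 :: -4], E=∅, C=[PRIM2(sub) :: PRIM2(add)], D=∅>
step 16: <S=[1 :: -4], E=∅, C=[PRIM2(add)], D=∅>
step 17: <S=[-3], E=∅, C=∅, D=∅>
→ final value -3

Answer: -3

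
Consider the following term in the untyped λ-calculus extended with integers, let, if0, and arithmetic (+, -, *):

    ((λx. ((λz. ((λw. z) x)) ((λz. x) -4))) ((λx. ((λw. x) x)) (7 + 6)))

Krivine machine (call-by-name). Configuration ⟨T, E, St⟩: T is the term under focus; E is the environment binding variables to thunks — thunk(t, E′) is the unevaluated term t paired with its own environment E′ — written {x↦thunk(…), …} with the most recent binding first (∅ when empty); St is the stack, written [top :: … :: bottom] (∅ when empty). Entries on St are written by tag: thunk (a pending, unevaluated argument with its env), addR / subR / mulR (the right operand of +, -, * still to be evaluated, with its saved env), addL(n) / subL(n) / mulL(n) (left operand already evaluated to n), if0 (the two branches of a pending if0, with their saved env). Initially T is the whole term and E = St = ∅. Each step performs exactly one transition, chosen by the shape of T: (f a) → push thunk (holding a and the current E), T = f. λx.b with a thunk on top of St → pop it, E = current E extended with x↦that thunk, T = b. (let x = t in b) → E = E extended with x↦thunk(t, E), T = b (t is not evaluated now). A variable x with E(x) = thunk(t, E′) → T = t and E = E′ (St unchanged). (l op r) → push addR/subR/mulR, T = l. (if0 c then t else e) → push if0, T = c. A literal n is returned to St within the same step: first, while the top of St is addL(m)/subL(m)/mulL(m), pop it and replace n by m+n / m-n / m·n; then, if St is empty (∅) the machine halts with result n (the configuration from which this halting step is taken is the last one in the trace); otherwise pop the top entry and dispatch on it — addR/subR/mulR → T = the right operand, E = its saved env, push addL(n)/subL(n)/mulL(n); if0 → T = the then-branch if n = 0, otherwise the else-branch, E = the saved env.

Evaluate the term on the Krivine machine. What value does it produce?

step 0: <T=((λx. ((λz. ((λw. z) x)) ((λz. x) -4))) ((λx. ((λw. x) x)) (7 + 6))), E=∅, St=∅>
step 1: <T=(λx. ((λz. ((λw. z) x)) ((λz. x) -4))), E=∅, St=[thunk]>
step 2: <T=((λz. ((λw. z) x)) ((λz. x) -4)), E={x↦thunk(((λx. ((λw. x) x)) (7 + 6)), ∅)}, St=∅>
step 3: <T=(λz. ((λw. z) x)), E={x↦thunk(((λx. ((λw. x) x)) (7 + 6)), ∅)}, St=[thunk]>
step 4: <T=((λw. z) x), E={z↦thunk(((λz. x) -4), {x↦thunk(((λx. ((λw. x) x)) (7 + 6)), ∅)}), x↦thunk(((λx. ((λw. x) x)) (7 + 6)), ∅)}, St=∅>
step 5: <T=(λw. z), E={z↦thunk(((λz. x) -4), {x↦thunk(((λx. ((λw. x) x)) (7 + 6)), ∅)}), x↦thunk(((λx. ((λw. x) x)) (7 + 6)), ∅)}, St=[thunk]>
step 6: <T=z, E={w↦thunk(x, {z↦thunk(((λz. x) -4), {x↦thunk(((λx. ((λw. x) x)) (7 + 6)), ∅)}), x↦thunk(((λx. ((λw. x) x)) (7 + 6)), ∅)}), z↦thunk(((λz. x) -4), {x↦thunk(((λx. ((λw. x) x)) (7 + 6)), ∅)}), x↦thunk(((λx. ((λw. x) x)) (7 + 6)), ∅)}, St=∅>
step 7: <T=((λz. x) -4), E={x↦thunk(((λx. ((λw. x) x)) (7 + 6)), ∅)}, St=∅>
step 8: <T=(λz. x), E={x↦thunk(((λx. ((λw. x) x)) (7 + 6)), ∅)}, St=[thunk]>
step 9: <T=x, E={z↦thunk(-4, {x↦thunk(((λx. ((λw. x) x)) (7 + 6)), ∅)}), x↦thunk(((λx. ((λw. x) x)) (7 + 6)), ∅)}, St=∅>
step 10: <T=((λx. ((λw. x) x)) (7 + 6)), E=∅, St=∅>
step 11: <T=(λx. ((λw. x) x)), E=∅, St=[thunk]>
step 12: <T=((λw. x) x), E={x↦thunk((7 + 6), ∅)}, St=∅>
step 13: <T=(λw. x), E={x↦thunk((7 + 6), ∅)}, St=[thunk]>
step 14: <T=x, E={w↦thunk(x, {x↦thunk((7 + 6), ∅)}), x↦thunk((7 + 6), ∅)}, St=∅>
step 15: <T=(7 + 6), E=∅, St=∅>
step 16: <T=7, E=∅, St=[addR]>
step 17: <T=6, E=∅, St=[addL(7)]>
→ final value 13

Answer: 13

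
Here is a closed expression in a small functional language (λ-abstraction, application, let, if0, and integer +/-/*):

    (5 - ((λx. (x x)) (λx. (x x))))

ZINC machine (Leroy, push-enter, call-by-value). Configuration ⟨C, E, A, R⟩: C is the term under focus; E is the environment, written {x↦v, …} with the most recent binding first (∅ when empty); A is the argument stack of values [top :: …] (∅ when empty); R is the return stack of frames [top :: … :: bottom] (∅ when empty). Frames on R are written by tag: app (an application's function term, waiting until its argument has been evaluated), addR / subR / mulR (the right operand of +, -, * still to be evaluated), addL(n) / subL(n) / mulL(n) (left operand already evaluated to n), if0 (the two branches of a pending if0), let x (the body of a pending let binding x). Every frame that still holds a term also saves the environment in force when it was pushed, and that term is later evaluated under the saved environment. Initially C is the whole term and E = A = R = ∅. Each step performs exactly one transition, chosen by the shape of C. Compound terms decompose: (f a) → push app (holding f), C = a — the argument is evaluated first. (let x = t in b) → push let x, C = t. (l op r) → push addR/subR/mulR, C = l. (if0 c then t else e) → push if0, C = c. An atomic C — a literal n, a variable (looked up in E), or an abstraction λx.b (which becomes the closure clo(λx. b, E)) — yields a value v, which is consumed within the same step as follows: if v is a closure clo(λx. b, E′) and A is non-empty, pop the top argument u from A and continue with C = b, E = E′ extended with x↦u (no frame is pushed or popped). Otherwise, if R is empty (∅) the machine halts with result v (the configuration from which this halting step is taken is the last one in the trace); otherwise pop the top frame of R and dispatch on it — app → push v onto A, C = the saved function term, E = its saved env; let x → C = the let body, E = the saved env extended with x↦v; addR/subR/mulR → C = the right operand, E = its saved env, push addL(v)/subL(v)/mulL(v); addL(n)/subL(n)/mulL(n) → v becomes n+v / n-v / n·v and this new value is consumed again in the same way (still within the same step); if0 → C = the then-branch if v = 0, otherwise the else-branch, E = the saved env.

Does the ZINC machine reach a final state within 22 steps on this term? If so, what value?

0. ⟨C=(5 - ((λx. (x x)) (λx. (x x)))); E=∅; A=∅; R=∅⟩
1. ⟨C=5; E=∅; A=∅; R=[subR]⟩
2. ⟨C=((λx. (x x)) (λx. (x x))); E=∅; A=∅; R=[subL(5)]⟩
3. ⟨C=(λx. (x x)); E=∅; A=∅; R=[app :: subL(5)]⟩
4. ⟨C=(λx. (x x)); E=∅; A=[clo(λx. (x x), ∅)]; R=[subL(5)]⟩
5. ⟨C=(x x); E={x↦clo(λx. (x x), ∅)}; A=∅; R=[subL(5)]⟩
6. ⟨C=x; E={x↦clo(λx. (x x), ∅)}; A=∅; R=[app :: subL(5)]⟩
7. ⟨C=x; E={x↦clo(λx. (x x), ∅)}; A=[clo(λx. (x x), ∅)]; R=[subL(5)]⟩
… configuration repeats with period 3 (steps 5–7 recur indefinitely) …

Answer: DIVERGES (no final state within 22 steps)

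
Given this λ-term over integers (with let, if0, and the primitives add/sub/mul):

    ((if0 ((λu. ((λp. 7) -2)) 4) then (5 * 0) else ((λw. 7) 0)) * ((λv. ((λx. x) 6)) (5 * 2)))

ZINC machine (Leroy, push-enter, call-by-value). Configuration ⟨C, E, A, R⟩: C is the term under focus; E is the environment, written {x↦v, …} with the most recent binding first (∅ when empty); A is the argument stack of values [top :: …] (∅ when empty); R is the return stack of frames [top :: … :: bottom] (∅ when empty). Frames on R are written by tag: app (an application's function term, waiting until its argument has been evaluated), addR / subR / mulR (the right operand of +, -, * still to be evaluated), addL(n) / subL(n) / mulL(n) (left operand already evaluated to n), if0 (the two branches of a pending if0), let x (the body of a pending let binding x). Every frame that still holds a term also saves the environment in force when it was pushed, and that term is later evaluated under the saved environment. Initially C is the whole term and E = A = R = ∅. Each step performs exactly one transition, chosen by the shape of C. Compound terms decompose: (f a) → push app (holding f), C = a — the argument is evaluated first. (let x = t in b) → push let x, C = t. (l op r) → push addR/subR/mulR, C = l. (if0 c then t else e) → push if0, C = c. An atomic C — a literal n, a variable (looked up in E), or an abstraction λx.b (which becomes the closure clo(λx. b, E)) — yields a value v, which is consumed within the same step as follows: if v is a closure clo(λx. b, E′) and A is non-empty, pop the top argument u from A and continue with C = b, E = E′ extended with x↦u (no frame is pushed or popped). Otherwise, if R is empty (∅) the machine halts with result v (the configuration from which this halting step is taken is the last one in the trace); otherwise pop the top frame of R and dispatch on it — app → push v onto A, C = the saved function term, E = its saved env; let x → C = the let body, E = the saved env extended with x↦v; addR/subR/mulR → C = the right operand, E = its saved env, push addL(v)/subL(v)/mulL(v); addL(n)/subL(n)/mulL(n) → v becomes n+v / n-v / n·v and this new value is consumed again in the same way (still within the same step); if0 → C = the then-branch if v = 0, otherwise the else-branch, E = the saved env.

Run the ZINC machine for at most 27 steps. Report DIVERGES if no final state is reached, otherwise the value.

[0] ⟨C=((if0 ((λu. ((λp. 7) -2)) 4) then (5 * 0) else ((λw. 7) 0)) * ((λv. ((λx. x) 6)) (5 * 2))); E=∅; A=∅; R=∅⟩
[1] ⟨C=(if0 ((λu. ((λp. 7) -2)) 4) then (5 * 0) else ((λw. 7) 0)); E=∅; A=∅; R=[mulR]⟩
[2] ⟨C=((λu. ((λp. 7) -2)) 4); E=∅; A=∅; R=[if0 :: mulR]⟩
[3] ⟨C=4; E=∅; A=∅; R=[app :: if0 :: mulR]⟩
[4] ⟨C=(λu. ((λp. 7) -2)); E=∅; A=[4]; R=[if0 :: mulR]⟩
[5] ⟨C=((λp. 7) -2); E={u↦4}; A=∅; R=[if0 :: mulR]⟩
[6] ⟨C=-2; E={u↦4}; A=∅; R=[app :: if0 :: mulR]⟩
[7] ⟨C=(λp. 7); E={u↦4}; A=[-2]; R=[if0 :: mulR]⟩
[8] ⟨C=7; E={p↦-2, u↦4}; A=∅; R=[if0 :: mulR]⟩
[9] ⟨C=((λw. 7) 0); E=∅; A=∅; R=[mulR]⟩
[10] ⟨C=0; E=∅; A=∅; R=[app :: mulR]⟩
[11] ⟨C=(λw. 7); E=∅; A=[0]; R=[mulR]⟩
[12] ⟨C=7; E={w↦0}; A=∅; R=[mulR]⟩
[13] ⟨C=((λv. ((λx. x) 6)) (5 * 2)); E=∅; A=∅; R=[mulL(7)]⟩
[14] ⟨C=(5 * 2); E=∅; A=∅; R=[app :: mulL(7)]⟩
[15] ⟨C=5; E=∅; A=∅; R=[mulR :: app :: mulL(7)]⟩
[16] ⟨C=2; E=∅; A=∅; R=[mulL(5) :: app :: mulL(7)]⟩
[17] ⟨C=(λv. ((λx. x) 6)); E=∅; A=[10]; R=[mulL(7)]⟩
[18] ⟨C=((λx. x) 6); E={v↦10}; A=∅; R=[mulL(7)]⟩
[19] ⟨C=6; E={v↦10}; A=∅; R=[app :: mulL(7)]⟩
[20] ⟨C=(λx. x); E={v↦10}; A=[6]; R=[mulL(7)]⟩
[21] ⟨C=x; E={x↦6, v↦10}; A=∅; R=[mulL(7)]⟩
→ final value 42

Answer: 42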